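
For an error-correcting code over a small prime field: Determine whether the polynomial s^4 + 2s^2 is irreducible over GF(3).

Write P(s) = s^4 + 2s^2.
Check for roots in GF(3): P(0) = 0 → root; P(1) = 0 → root; P(2) = 0 → root.
P(0) = 0, so (s) divides P(s); P is reducible.

No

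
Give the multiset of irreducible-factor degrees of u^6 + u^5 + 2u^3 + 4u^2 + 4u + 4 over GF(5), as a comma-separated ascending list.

Write h(u) = u^6 + u^5 + 2u^3 + 4u^2 + 4u + 4.
Roots in GF(5): h(0) = 4; h(1) = 1; h(2) = 0 → root; h(3) = 3; h(4) = 2.
Linear factors from roots: (u + 3).
Complete factorization: h(u) = (u + 3)·(u^2 + 4u + 2)·(u^3 + 4u^2 + 3u + 4).
Factor degrees with multiplicity: 1 + 2 + 3 = 6.

1, 2, 3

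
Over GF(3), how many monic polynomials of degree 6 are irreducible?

The number of monic irreducibles of degree 6 over GF(3) is (1/6)·Σ_{d∣6} μ(6/d) 3^d.
Divisors of 6: 1, 2, 3, 6; μ(6/d) for each: 1, -1, -1, 1.
Σ = 3^1 − 3^2 − 3^3 + 3^6 = 696.
N = 696/6 = 116.

116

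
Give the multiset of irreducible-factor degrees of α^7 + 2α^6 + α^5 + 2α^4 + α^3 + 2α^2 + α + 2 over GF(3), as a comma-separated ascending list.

1, 2, 2, 2

Write f(α) = α^7 + 2α^6 + α^5 + 2α^4 + α^3 + 2α^2 + α + 2.
Roots in GF(3): f(0) = 2; f(1) = 0 → root; f(2) = 1.
Linear factors from roots: (α + 2).
Complete factorization: f(α) = (α + 2)·(α^2 + 1)·(α^2 + α + 2)·(α^2 + 2α + 2).
Factor degrees with multiplicity: 1 + 2 + 2 + 2 = 7.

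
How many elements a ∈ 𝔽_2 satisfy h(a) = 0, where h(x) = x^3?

1

Evaluate at each of the 2 elements of 𝔽_2:
h(0) = 0 → root; h(1) = 1.
Roots: {0}.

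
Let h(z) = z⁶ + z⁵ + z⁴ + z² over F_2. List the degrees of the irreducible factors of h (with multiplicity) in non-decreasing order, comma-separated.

1, 1, 1, 3

Roots in F_2: h(0) = 0 → root; h(1) = 0 → root.
Linear factors from roots: (z), (z + 1).
Complete factorization: h(z) = (z + 1)·(z)^2·(z³ + z + 1).
Factor degrees with multiplicity: 1 + 1 + 1 + 3 = 6.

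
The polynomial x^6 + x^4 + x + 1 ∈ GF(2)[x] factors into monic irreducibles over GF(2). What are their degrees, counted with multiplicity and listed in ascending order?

Write h(x) = x^6 + x^4 + x + 1.
Roots in GF(2): h(0) = 1; h(1) = 0 → root.
Linear factors from roots: (x + 1).
Complete factorization: h(x) = (x + 1)·(x^2 + x + 1)·(x^3 + x + 1).
Factor degrees with multiplicity: 1 + 2 + 3 = 6.

1, 2, 3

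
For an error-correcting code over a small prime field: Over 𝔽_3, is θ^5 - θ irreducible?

Write h(θ) = θ^5 - θ.
Check for roots in 𝔽_3: h(0) = 0 → root; h(1) = 0 → root; h(2) = 0 → root.
h(0) = 0, so (θ) divides h(θ); h is reducible.

No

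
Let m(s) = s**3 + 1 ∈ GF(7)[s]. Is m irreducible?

No

Check for roots in GF(7): m(0) = 1; m(1) = 2; m(2) = 2; m(3) = 0 → root; m(4) = 2; m(5) = 0 → root; m(6) = 0 → root.
m(3) = 0, so (s − 3) divides m(s); m is reducible.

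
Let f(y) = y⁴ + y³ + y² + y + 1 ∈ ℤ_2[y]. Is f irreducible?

Check for roots in ℤ_2: f(0) = 1; f(1) = 1.
No roots, so no linear factors.
Monic irreducibles of degree 2 over GF(2): y² + y + 1.
None of them divide f (all give nonzero remainder).
No irreducible factor of degree ≤ 2 exists, so f is irreducible over GF(2).

Yes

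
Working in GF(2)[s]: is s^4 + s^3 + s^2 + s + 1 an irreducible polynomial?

Yes

Write h(s) = s^4 + s^3 + s^2 + s + 1.
Check for roots in GF(2): h(0) = 1; h(1) = 1.
No roots, so no linear factors.
Monic irreducibles of degree 2 over GF(2): s^2 + s + 1.
None of them divide h (all give nonzero remainder).
No irreducible factor of degree ≤ 2 exists, so h is irreducible over GF(2).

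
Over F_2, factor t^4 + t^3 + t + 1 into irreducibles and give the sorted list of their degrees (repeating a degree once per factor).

1, 1, 2

Write f(t) = t^4 + t^3 + t + 1.
Roots in F_2: f(0) = 1; f(1) = 0 → root.
Linear factors from roots: (t + 1).
Complete factorization: f(t) = (t + 1)^2·(t^2 + t + 1).
Factor degrees with multiplicity: 1 + 1 + 2 = 4.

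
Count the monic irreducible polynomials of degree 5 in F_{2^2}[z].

204

x^(4^5) − x is the product of all monic irreducibles of degree dividing 5; Möbius inversion gives N = (1/5) Σ μ(5/d)·4^d.
Divisors of 5: 1, 5; μ(5/d) for each: -1, 1.
Σ = − 4^1 + 4^5 = 1020.
N = 1020/5 = 204.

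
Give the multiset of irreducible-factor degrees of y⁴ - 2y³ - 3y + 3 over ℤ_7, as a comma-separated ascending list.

Write g(y) = y⁴ - 2y³ - 3y + 3.
Linear factors from roots: (y - 3), (y + 3).
Complete factorization: g(y) = (y + 3)·(y - 3)·(y² - 2y + 2).
Factor degrees with multiplicity: 1 + 1 + 2 = 4.

1, 1, 2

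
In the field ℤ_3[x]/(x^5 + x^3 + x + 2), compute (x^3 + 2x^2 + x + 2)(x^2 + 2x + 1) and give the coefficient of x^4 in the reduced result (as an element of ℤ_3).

1

Multiply in ℤ_3[x]: (x^3 + 2x^2 + x + 2)·(x^2 + 2x + 1) = x^5 + x^4 + 2x + 2.
Reduce using x^5 ≡ 2x^3 + 2x + 1 (mod x^5 + x^3 + x + 2).
Reduced: x^4 + 2x^3 + x.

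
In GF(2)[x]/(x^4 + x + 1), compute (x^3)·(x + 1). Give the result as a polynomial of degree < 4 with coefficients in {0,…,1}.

Multiply in GF(2)[x]: (x^3)·(x + 1) = x^4 + x^3.
Reduce using x^4 ≡ x + 1 (mod x^4 + x + 1).
Reduced: x^3 + x + 1.

x^3 + x + 1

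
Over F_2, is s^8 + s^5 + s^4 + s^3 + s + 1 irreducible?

Write g(s) = s^8 + s^5 + s^4 + s^3 + s + 1.
Check for roots in F_2: g(0) = 1; g(1) = 0 → root.
g(1) = 0, so (s − 1) divides g(s); g is reducible.

No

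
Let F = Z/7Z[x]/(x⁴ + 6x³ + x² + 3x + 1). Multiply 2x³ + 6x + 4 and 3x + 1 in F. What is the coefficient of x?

0

Multiply in Z/7Z[x]: (2x³ + 6x + 4)·(3x + 1) = 6x⁴ + 2x³ + 4x² + 4x + 4.
Reduce using x⁴ ≡ x³ + 6x² + 4x + 6 (mod x⁴ + 6x³ + x² + 3x + 1).
Reduced: x³ + 5x² + 5.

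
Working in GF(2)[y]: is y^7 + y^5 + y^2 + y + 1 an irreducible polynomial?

Write f(y) = y^7 + y^5 + y^2 + y + 1.
Check for roots in GF(2): f(0) = 1; f(1) = 1.
No roots, so no linear factors.
Monic irreducibles of degree 2 over GF(2): y^2 + y + 1.
None of them divide f (all give nonzero remainder).
Monic irreducibles of degree 3 over GF(2): y^3 + y + 1, y^3 + y^2 + 1.
None of them divide f (all give nonzero remainder).
No irreducible factor of degree ≤ 3 exists, so f is irreducible over GF(2).

Yes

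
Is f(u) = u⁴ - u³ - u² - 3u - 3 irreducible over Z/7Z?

No

Check for roots in Z/7Z: f(0) = 4; f(1) = 0 → root; f(2) = 2; f(3) = 5; f(4) = 0 → root; f(5) = 2; f(6) = 1.
f(1) = 0, so (u − 1) divides f(u); f is reducible.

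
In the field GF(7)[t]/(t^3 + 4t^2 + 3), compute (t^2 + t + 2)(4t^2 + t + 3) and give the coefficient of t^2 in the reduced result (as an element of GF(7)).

Multiply in GF(7)[t]: (t^2 + t + 2)·(4t^2 + t + 3) = 4t^4 + 5t^3 + 5t^2 + 5t + 6.
Reduce using t^3 ≡ 3t^2 + 4 (mod t^3 + 4t^2 + 3).
Reduced: 4.

0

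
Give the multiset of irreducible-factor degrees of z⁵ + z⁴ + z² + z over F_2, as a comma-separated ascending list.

1, 1, 1, 2

Write h(z) = z⁵ + z⁴ + z² + z.
Roots in F_2: h(0) = 0 → root; h(1) = 0 → root.
Linear factors from roots: (z), (z + 1).
Complete factorization: h(z) = (z)·(z + 1)^2·(z² + z + 1).
Factor degrees with multiplicity: 1 + 1 + 1 + 2 = 5.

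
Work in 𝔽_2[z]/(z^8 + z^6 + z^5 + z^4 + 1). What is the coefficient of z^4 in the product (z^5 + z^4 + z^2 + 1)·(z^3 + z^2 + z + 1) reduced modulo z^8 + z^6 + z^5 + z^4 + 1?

Multiply in 𝔽_2[z]: (z^5 + z^4 + z^2 + 1)·(z^3 + z^2 + z + 1) = z^8 + z^5 + z + 1.
Reduce using z^8 ≡ z^6 + z^5 + z^4 + 1 (mod z^8 + z^6 + z^5 + z^4 + 1).
Reduced: z^6 + z^4 + z.

1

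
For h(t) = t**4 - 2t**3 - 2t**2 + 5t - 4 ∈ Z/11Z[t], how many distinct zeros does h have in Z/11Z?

0

Evaluate at each of the 11 elements of Z/11Z:
h(0) = 7; h(1) = 9; h(2) = 9; h(3) = 9; h(4) = 2; h(5) = 5; h(6) = 4; h(7) = 9; h(8) = 10; h(9) = 10; h(10) = 3.
No element is a root.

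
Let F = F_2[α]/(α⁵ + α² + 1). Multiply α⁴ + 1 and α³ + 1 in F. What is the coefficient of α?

Multiply in F_2[α]: (α⁴ + 1)·(α³ + 1) = α⁷ + α⁴ + α³ + 1.
Reduce using α⁵ ≡ α² + 1 (mod α⁵ + α² + 1).
Reduced: α³ + α² + 1.

0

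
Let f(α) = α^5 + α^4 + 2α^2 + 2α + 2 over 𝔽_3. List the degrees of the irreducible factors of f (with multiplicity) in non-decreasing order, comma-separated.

Roots in 𝔽_3: f(0) = 2; f(1) = 2; f(2) = 2.
Complete factorization: f(α) = (α^2 + 2α + 2)·(α^3 + 2α^2 + 1).
Factor degrees with multiplicity: 2 + 3 = 5.

2, 3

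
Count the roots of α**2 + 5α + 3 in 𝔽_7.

0

Write h(α) = α**2 + 5α + 3.
Evaluate at each of the 7 elements of 𝔽_7:
h(0) = 3; h(1) = 2; h(2) = 3; h(3) = 6; h(4) = 4; h(5) = 4; h(6) = 6.
No element is a root.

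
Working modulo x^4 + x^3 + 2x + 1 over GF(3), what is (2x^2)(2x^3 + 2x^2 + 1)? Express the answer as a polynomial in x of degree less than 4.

Multiply in GF(3)[x]: (2x^2)·(2x^3 + 2x^2 + 1) = x^5 + x^4 + 2x^2.
Reduce using x^4 ≡ 2x^3 + x + 2 (mod x^4 + x^3 + 2x + 1).
Reduced: 2x.

2x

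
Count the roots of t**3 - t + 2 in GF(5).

Write g(t) = t**3 - t + 2.
Evaluate at each of the 5 elements of GF(5):
g(0) = 2; g(1) = 2; g(2) = 3; g(3) = 1; g(4) = 2.
No element is a root.

0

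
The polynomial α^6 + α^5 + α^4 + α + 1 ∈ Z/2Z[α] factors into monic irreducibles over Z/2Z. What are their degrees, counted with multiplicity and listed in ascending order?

6

Write h(α) = α^6 + α^5 + α^4 + α + 1.
Roots in Z/2Z: h(0) = 1; h(1) = 1.
Complete factorization: h(α) = (α^6 + α^5 + α^4 + α + 1).
Factor degrees with multiplicity: 6 = 6.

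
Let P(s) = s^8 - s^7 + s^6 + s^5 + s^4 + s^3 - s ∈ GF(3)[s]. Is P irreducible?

Check for roots in GF(3): P(0) = 0 → root; P(1) = 0 → root; P(2) = 0 → root.
P(0) = 0, so (s) divides P(s); P is reducible.

No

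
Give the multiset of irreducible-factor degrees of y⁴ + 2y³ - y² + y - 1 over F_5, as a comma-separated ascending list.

Write h(y) = y⁴ + 2y³ - y² + y - 1.
Roots in F_5: h(0) = 4; h(1) = 2; h(2) = 4; h(3) = 3; h(4) = 1.
Complete factorization: h(y) = (y⁴ + 2y³ - y² + y - 1).
Factor degrees with multiplicity: 4 = 4.

4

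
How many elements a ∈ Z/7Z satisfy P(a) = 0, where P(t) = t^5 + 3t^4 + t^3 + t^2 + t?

4

Evaluate at each of the 7 elements of Z/7Z:
P(0) = 0 → root; P(1) = 0 → root; P(2) = 3; P(3) = 0 → root; P(4) = 0 → root; P(5) = 3; P(6) = 1.
Roots: {0, 1, 3, 4}.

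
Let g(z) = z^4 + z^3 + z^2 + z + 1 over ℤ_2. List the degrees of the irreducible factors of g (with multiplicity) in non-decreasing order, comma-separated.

4

Roots in ℤ_2: g(0) = 1; g(1) = 1.
Complete factorization: g(z) = (z^4 + z^3 + z^2 + z + 1).
Factor degrees with multiplicity: 4 = 4.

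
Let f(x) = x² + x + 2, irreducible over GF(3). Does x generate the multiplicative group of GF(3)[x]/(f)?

|GF(3^2)^×| = 3^2 − 1 = 8. Prime factorization: 8 = 2^3.
f is primitive ⇔ x has order 8 in GF(3)[x]/(f), i.e. x^(8/q) ≠ 1 for each prime q | 8.
x^(4) mod f = 2.
None equal 1, so x has full order 8; f is primitive.

Yes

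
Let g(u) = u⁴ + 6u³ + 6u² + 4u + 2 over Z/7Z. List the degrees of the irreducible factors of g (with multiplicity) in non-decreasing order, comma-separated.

1, 1, 2

Linear factors from roots: (u + 5), (u + 2).
Complete factorization: g(u) = (u + 2)·(u + 5)·(u² + 6u + 3).
Factor degrees with multiplicity: 1 + 1 + 2 = 4.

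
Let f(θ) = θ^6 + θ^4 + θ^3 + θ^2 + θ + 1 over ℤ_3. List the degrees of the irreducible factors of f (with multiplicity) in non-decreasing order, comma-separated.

Roots in ℤ_3: f(0) = 1; f(1) = 0 → root; f(2) = 2.
Linear factors from roots: (θ + 2).
Complete factorization: f(θ) = (θ + 2)·(θ^2 + 1)·(θ^3 + θ^2 + θ + 2).
Factor degrees with multiplicity: 1 + 2 + 3 = 6.

1, 2, 3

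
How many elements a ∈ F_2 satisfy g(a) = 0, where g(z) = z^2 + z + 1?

Evaluate at each of the 2 elements of F_2:
g(0) = 1; g(1) = 1.
No element is a root.

0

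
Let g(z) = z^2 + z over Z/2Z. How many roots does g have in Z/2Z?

Evaluate at each of the 2 elements of Z/2Z:
g(0) = 0 → root; g(1) = 0 → root.
Roots: {0, 1}.

2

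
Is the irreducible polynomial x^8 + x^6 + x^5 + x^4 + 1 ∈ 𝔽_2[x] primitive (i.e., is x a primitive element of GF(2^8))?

Write f(x) = x^8 + x^6 + x^5 + x^4 + 1.
|GF(2^8)^×| = 2^8 − 1 = 255. Prime factorization: 255 = 3·5·17.
f is primitive ⇔ x has order 255 in GF(2)[x]/(f), i.e. x^(255/q) ≠ 1 for each prime q | 255.
x^(85) mod f = x^7 + x^6 + x^4 + x^3 + x + 1.
x^(51) mod f = x^6 + x^3 + x^2 + 1.
x^(15) mod f = x^7 + x^6 + 1.
None equal 1, so x has full order 255; f is primitive.

Yes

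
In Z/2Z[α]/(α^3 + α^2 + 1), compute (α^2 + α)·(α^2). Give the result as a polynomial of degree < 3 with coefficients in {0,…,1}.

α

Multiply in Z/2Z[α]: (α^2 + α)·(α^2) = α^4 + α^3.
Reduce using α^3 ≡ α^2 + 1 (mod α^3 + α^2 + 1).
Reduced: α.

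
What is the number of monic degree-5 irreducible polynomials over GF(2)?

x^(2^5) − x is the product of all monic irreducibles of degree dividing 5; Möbius inversion gives N = (1/5) Σ μ(5/d)·2^d.
Divisors of 5: 1, 5; μ(5/d) for each: -1, 1.
Σ = − 2^1 + 2^5 = 30.
N = 30/5 = 6.

6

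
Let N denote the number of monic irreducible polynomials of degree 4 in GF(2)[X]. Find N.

Gauss's count: N_{2}(4) = (1/4) Σ_{d|4} μ(4/d)·2^d.
Divisors of 4: 1, 2, 4; μ(4/d) for each: 0, -1, 1.
Σ = − 2^2 + 2^4 = 12.
N = 12/4 = 3.

3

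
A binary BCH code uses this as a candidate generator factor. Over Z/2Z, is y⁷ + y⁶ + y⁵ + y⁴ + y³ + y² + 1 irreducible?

Yes

Write f(y) = y⁷ + y⁶ + y⁵ + y⁴ + y³ + y² + 1.
Check for roots in Z/2Z: f(0) = 1; f(1) = 1.
No roots, so no linear factors.
Monic irreducibles of degree 2 over GF(2): y² + y + 1.
None of them divide f (all give nonzero remainder).
Monic irreducibles of degree 3 over GF(2): y³ + y + 1, y³ + y² + 1.
None of them divide f (all give nonzero remainder).
No irreducible factor of degree ≤ 3 exists, so f is irreducible over GF(2).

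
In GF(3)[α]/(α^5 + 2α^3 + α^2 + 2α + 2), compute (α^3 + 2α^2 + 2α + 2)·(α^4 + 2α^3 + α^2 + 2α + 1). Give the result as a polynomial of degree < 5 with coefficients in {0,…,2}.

α^4 + α^3 + 2α^2 + 1

Multiply in GF(3)[α]: (α^3 + 2α^2 + 2α + 2)·(α^4 + 2α^3 + α^2 + 2α + 1) = α^7 + α^6 + α^5 + α^4 + 2α^3 + 2α^2 + 2.
Reduce using α^5 ≡ α^3 + 2α^2 + α + 1 (mod α^5 + 2α^3 + α^2 + 2α + 2).
Reduced: α^4 + α^3 + 2α^2 + 1.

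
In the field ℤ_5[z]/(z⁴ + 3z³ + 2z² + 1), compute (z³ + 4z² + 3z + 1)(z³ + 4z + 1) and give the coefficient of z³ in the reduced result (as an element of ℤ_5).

0

Multiply in ℤ_5[z]: (z³ + 4z² + 3z + 1)·(z³ + 4z + 1) = z⁶ + 4z⁵ + 2z⁴ + 3z³ + z² + 2z + 1.
Reduce using z⁴ ≡ 2z³ + 3z² + 4 (mod z⁴ + 3z³ + 2z² + 1).
Reduced: z² + z + 4.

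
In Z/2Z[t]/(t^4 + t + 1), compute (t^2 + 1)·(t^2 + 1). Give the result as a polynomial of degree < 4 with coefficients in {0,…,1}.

Multiply in Z/2Z[t]: (t^2 + 1)·(t^2 + 1) = t^4 + 1.
Reduce using t^4 ≡ t + 1 (mod t^4 + t + 1).
Reduced: t.

t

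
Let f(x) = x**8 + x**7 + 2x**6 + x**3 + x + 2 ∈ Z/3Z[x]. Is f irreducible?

Check for roots in Z/3Z: f(0) = 2; f(1) = 2; f(2) = 2.
No roots, so no linear factors.
Monic irreducibles of degree 2 over GF(3): x**2 + 1, x**2 + x + 2, x**2 + 2x + 2.
None of them divide f (all give nonzero remainder).
Degree-3 irreducible divisors: test the 8 monic irreducibles of degree 3 over GF(3).
None of them divide f (all give nonzero remainder).
Degree-4 irreducible divisors: test the 18 monic irreducibles of degree 4 over GF(3).
None of them divide f (all give nonzero remainder).
No irreducible factor of degree ≤ 4 exists, so f is irreducible over GF(3).

Yes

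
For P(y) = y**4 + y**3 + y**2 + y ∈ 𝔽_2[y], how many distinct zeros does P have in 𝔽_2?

Evaluate at each of the 2 elements of 𝔽_2:
P(0) = 0 → root; P(1) = 0 → root.
Roots: {0, 1}.

2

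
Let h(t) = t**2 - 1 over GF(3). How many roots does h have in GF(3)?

Evaluate at each of the 3 elements of GF(3):
h(0) = 2; h(1) = 0 → root; h(2) = 0 → root.
Roots: {1, 2}.

2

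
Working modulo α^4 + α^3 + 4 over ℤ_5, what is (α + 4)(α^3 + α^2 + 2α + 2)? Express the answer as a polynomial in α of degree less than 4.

Multiply in ℤ_5[α]: (α + 4)·(α^3 + α^2 + 2α + 2) = α^4 + α^2 + 3.
Reduce using α^4 ≡ 4α^3 + 1 (mod α^4 + α^3 + 4).
Reduced: 4α^3 + α^2 + 4.

4α^3 + α^2 + 4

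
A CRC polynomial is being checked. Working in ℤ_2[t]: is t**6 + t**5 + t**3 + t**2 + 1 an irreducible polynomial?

Write f(t) = t**6 + t**5 + t**3 + t**2 + 1.
Check for roots in ℤ_2: f(0) = 1; f(1) = 1.
No roots, so no linear factors.
Monic irreducibles of degree 2 over GF(2): t**2 + t + 1.
None of them divide f (all give nonzero remainder).
Monic irreducibles of degree 3 over GF(2): t**3 + t + 1, t**3 + t**2 + 1.
None of them divide f (all give nonzero remainder).
No irreducible factor of degree ≤ 3 exists, so f is irreducible over GF(2).

Yes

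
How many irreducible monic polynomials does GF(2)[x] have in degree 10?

99

x^(2^10) − x is the product of all monic irreducibles of degree dividing 10; Möbius inversion gives N = (1/10) Σ μ(10/d)·2^d.
Divisors of 10: 1, 2, 5, 10; μ(10/d) for each: 1, -1, -1, 1.
Σ = 2^1 − 2^2 − 2^5 + 2^10 = 990.
N = 990/10 = 99.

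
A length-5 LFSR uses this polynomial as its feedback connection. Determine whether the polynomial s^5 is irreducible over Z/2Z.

No

Write h(s) = s^5.
Check for roots in Z/2Z: h(0) = 0 → root; h(1) = 1.
h(0) = 0, so (s) divides h(s); h is reducible.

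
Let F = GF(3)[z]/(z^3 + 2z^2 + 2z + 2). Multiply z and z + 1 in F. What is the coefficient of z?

Multiply in GF(3)[z]: (z)·(z + 1) = z^2 + z.
Reduced: z^2 + z.

1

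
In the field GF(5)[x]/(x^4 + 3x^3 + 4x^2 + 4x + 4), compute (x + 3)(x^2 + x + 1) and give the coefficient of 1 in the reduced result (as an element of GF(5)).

3

Multiply in GF(5)[x]: (x + 3)·(x^2 + x + 1) = x^3 + 4x^2 + 4x + 3.
Reduced: x^3 + 4x^2 + 4x + 3.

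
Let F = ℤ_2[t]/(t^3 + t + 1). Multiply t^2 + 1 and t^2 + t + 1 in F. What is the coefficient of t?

Multiply in ℤ_2[t]: (t^2 + 1)·(t^2 + t + 1) = t^4 + t^3 + t + 1.
Reduce using t^3 ≡ t + 1 (mod t^3 + t + 1).
Reduced: t^2 + t.

1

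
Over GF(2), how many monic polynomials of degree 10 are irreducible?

99

The number of monic irreducibles of degree 10 over GF(2) is (1/10)·Σ_{d∣10} μ(10/d) 2^d.
Divisors of 10: 1, 2, 5, 10; μ(10/d) for each: 1, -1, -1, 1.
Σ = 2^1 − 2^2 − 2^5 + 2^10 = 990.
N = 990/10 = 99.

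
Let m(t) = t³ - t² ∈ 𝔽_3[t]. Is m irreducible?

Check for roots in 𝔽_3: m(0) = 0 → root; m(1) = 0 → root; m(2) = 1.
m(0) = 0, so (t) divides m(t); m is reducible.

No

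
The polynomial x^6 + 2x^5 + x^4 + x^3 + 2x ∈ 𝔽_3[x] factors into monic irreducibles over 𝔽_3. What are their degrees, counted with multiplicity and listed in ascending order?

Write g(x) = x^6 + 2x^5 + x^4 + x^3 + 2x.
Roots in 𝔽_3: g(0) = 0 → root; g(1) = 1; g(2) = 0 → root.
Linear factors from roots: (x), (x + 1).
Complete factorization: g(x) = (x)·(x + 1)·(x^2 + 1)·(x^2 + x + 2).
Factor degrees with multiplicity: 1 + 1 + 2 + 2 = 6.

1, 1, 2, 2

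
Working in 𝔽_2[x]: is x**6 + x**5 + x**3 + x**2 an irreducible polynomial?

Write m(x) = x**6 + x**5 + x**3 + x**2.
Check for roots in 𝔽_2: m(0) = 0 → root; m(1) = 0 → root.
m(0) = 0, so (x) divides m(x); m is reducible.

No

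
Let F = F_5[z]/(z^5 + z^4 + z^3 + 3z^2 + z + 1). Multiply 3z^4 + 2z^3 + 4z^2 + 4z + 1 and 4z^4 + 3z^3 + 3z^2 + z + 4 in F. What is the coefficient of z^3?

1

Multiply in F_5[z]: (3z^4 + 2z^3 + 4z^2 + 4z + 1)·(4z^4 + 3z^3 + 3z^2 + z + 4) = 2z^8 + 2z^7 + z^6 + 2z^5 + 2z^4 + 2z^3 + 3z^2 + 2z + 4.
Reduce using z^5 ≡ 4z^4 + 4z^3 + 2z^2 + 4z + 4 (mod z^5 + z^4 + z^3 + 3z^2 + z + 1).
Reduced: 4z^4 + z^3 + 3z^2 + z + 2.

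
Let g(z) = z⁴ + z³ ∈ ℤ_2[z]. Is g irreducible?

No

Check for roots in ℤ_2: g(0) = 0 → root; g(1) = 0 → root.
g(0) = 0, so (z) divides g(z); g is reducible.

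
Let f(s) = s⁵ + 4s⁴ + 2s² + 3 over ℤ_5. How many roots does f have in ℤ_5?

Evaluate at each of the 5 elements of ℤ_5:
f(0) = 3; f(1) = 0 → root; f(2) = 2; f(3) = 3; f(4) = 3.
Roots: {1}.

1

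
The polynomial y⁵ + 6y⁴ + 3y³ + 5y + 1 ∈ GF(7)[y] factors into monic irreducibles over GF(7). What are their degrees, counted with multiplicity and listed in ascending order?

Write h(y) = y⁵ + 6y⁴ + 3y³ + 5y + 1.
Linear factors from roots: (y + 4).
Complete factorization: h(y) = (y + 4)·(y² + 4y + 1)·(y² + 5y + 2).
Factor degrees with multiplicity: 1 + 2 + 2 = 5.

1, 2, 2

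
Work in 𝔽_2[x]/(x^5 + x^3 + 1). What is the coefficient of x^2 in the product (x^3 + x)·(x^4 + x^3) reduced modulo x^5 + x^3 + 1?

1

Multiply in 𝔽_2[x]: (x^3 + x)·(x^4 + x^3) = x^7 + x^6 + x^5 + x^4.
Reduce using x^5 ≡ x^3 + 1 (mod x^5 + x^3 + 1).
Reduced: x^2 + x.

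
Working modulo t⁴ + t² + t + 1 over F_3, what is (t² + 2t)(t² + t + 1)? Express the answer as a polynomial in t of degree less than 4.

Multiply in F_3[t]: (t² + 2t)·(t² + t + 1) = t⁴ + 2t.
Reduce using t⁴ ≡ 2t² + 2t + 2 (mod t⁴ + t² + t + 1).
Reduced: 2t² + t + 2.

2t^2 + t + 2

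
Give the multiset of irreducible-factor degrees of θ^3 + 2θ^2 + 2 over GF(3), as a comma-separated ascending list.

Write h(θ) = θ^3 + 2θ^2 + 2.
Roots in GF(3): h(0) = 2; h(1) = 2; h(2) = 0 → root.
Linear factors from roots: (θ + 1).
Complete factorization: h(θ) = (θ + 1)·(θ^2 + θ + 2).
Factor degrees with multiplicity: 1 + 2 = 3.

1, 2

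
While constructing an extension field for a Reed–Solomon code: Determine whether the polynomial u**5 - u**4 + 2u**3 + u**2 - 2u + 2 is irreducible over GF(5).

Write P(u) = u**5 - u**4 + 2u**3 + u**2 - 2u + 2.
Check for roots in GF(5): P(0) = 2; P(1) = 3; P(2) = 4; P(3) = 1; P(4) = 1.
No roots, so no linear factors.
Degree-2 irreducible divisors: test the 10 monic irreducibles of degree 2 over GF(5).
None of them divide P (all give nonzero remainder).
No irreducible factor of degree ≤ 2 exists, so P is irreducible over GF(5).

Yes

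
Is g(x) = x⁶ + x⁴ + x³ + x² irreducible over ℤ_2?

No

Check for roots in ℤ_2: g(0) = 0 → root; g(1) = 0 → root.
g(0) = 0, so (x) divides g(x); g is reducible.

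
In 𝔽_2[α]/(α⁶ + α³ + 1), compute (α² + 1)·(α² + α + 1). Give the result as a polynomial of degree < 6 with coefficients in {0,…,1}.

Multiply in 𝔽_2[α]: (α² + 1)·(α² + α + 1) = α⁴ + α³ + α + 1.
Reduced: α⁴ + α³ + α + 1.

α^4 + α^3 + α + 1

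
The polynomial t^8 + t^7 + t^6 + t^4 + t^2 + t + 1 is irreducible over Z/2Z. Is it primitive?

Write f(t) = t^8 + t^7 + t^6 + t^4 + t^2 + t + 1.
|GF(2^8)^×| = 2^8 − 1 = 255. Prime factorization: 255 = 3·5·17.
f is primitive ⇔ t has order 255 in GF(2)[t]/(f), i.e. t^(255/q) ≠ 1 for each prime q | 255.
t^(85) mod f = 1
t^(51) mod f = 1
t^(15) mod f = t^7 + t^4 + t^3 + t^2 + t.
Since t^(85) = 1, the order of t divides 85 < 255; not primitive.

No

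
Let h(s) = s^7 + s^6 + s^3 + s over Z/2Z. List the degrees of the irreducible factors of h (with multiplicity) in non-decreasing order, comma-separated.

Roots in Z/2Z: h(0) = 0 → root; h(1) = 0 → root.
Linear factors from roots: (s), (s + 1).
Complete factorization: h(s) = (s)·(s + 1)·(s^2 + s + 1)·(s^3 + s^2 + 1).
Factor degrees with multiplicity: 1 + 1 + 2 + 3 = 7.

1, 1, 2, 3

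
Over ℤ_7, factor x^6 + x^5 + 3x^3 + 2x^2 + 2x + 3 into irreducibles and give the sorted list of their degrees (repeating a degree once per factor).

1, 1, 2, 2

Write g(x) = x^6 + x^5 + 3x^3 + 2x^2 + 2x + 3.
Linear factors from roots: (x + 3), (x + 1).
Complete factorization: g(x) = (x + 1)·(x + 3)·(x^2 + 1)·(x^2 + 4x + 1).
Factor degrees with multiplicity: 1 + 1 + 2 + 2 = 6.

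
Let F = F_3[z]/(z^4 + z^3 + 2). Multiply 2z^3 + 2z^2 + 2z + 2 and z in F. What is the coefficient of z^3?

Multiply in F_3[z]: (2z^3 + 2z^2 + 2z + 2)·(z) = 2z^4 + 2z^3 + 2z^2 + 2z.
Reduce using z^4 ≡ 2z^3 + 1 (mod z^4 + z^3 + 2).
Reduced: 2z^2 + 2z + 2.

0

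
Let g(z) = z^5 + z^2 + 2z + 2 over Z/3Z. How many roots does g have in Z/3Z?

Evaluate at each of the 3 elements of Z/3Z:
g(0) = 2; g(1) = 0 → root; g(2) = 0 → root.
Roots: {1, 2}.

2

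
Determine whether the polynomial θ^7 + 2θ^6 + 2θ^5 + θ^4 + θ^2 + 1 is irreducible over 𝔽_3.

Write P(θ) = θ^7 + 2θ^6 + 2θ^5 + θ^4 + θ^2 + 1.
Check for roots in 𝔽_3: P(0) = 1; P(1) = 2; P(2) = 2.
No roots, so no linear factors.
Monic irreducibles of degree 2 over GF(3): θ^2 + 1, θ^2 + θ + 2, θ^2 + 2θ + 2.
θ^2 + θ + 2 divides P: P(θ) = (θ^2 + θ + 2)·(θ^5 + θ^4 + 2θ^3 + 2θ + 2).

No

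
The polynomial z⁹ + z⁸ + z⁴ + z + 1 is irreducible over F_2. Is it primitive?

Yes

Write f(z) = z⁹ + z⁸ + z⁴ + z + 1.
|GF(2^9)^×| = 2^9 − 1 = 511. Prime factorization: 511 = 7·73.
f is primitive ⇔ z has order 511 in GF(2)[z]/(f), i.e. z^(511/q) ≠ 1 for each prime q | 511.
z^(73) mod f = z⁴ + z³ + z + 1.
z^(7) mod f = z⁷.
None equal 1, so z has full order 511; f is primitive.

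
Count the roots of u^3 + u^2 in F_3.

2

Write f(u) = u^3 + u^2.
Evaluate at each of the 3 elements of F_3:
f(0) = 0 → root; f(1) = 2; f(2) = 0 → root.
Roots: {0, 2}.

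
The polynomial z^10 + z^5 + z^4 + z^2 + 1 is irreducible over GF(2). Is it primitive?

Write f(z) = z^10 + z^5 + z^4 + z^2 + 1.
|GF(2^10)^×| = 2^10 − 1 = 1023. Prime factorization: 1023 = 3·11·31.
f is primitive ⇔ z has order 1023 in GF(2)[z]/(f), i.e. z^(1023/q) ≠ 1 for each prime q | 1023.
z^(341) mod f = z^5 + z^2.
z^(93) mod f = 1
z^(33) mod f = z^7 + z^4 + z^2.
Since z^(93) = 1, the order of z divides 93 < 1023; not primitive.

No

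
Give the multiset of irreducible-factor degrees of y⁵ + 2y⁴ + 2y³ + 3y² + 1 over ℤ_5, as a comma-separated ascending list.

5

Write g(y) = y⁵ + 2y⁴ + 2y³ + 3y² + 1.
Roots in ℤ_5: g(0) = 1; g(1) = 4; g(2) = 3; g(3) = 2; g(4) = 3.
Complete factorization: g(y) = (y⁵ + 2y⁴ + 2y³ + 3y² + 1).
Factor degrees with multiplicity: 5 = 5.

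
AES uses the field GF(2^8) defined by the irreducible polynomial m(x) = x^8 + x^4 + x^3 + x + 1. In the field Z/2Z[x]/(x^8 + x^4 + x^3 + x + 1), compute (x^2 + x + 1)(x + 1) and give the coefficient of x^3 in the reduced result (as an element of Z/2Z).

1

Multiply in Z/2Z[x]: (x^2 + x + 1)·(x + 1) = x^3 + 1.
Reduced: x^3 + 1.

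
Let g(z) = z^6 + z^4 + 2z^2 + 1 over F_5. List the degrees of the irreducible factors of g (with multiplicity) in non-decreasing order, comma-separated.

1, 1, 2, 2

Roots in F_5: g(0) = 1; g(1) = 0 → root; g(2) = 4; g(3) = 4; g(4) = 0 → root.
Linear factors from roots: (z - 1), (z + 1).
Complete factorization: g(z) = (z + 1)·(z - 1)·(z^2 + 2z - 2)·(z^2 - 2z - 2).
Factor degrees with multiplicity: 1 + 1 + 2 + 2 = 6.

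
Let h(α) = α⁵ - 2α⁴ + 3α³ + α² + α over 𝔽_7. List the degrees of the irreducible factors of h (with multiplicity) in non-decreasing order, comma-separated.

1, 4

Linear factors from roots: (α).
Complete factorization: h(α) = (α)·(α⁴ - 2α³ + 3α² + α + 1).
Factor degrees with multiplicity: 1 + 4 = 5.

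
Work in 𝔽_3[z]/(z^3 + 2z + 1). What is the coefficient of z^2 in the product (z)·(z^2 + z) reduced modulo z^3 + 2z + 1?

Multiply in 𝔽_3[z]: (z)·(z^2 + z) = z^3 + z^2.
Reduce using z^3 ≡ z + 2 (mod z^3 + 2z + 1).
Reduced: z^2 + z + 2.

1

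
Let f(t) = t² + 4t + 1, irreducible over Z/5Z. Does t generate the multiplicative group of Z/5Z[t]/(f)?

|GF(5^2)^×| = 5^2 − 1 = 24. Prime factorization: 24 = 2^3·3.
f is primitive ⇔ t has order 24 in GF(5)[t]/(f), i.e. t^(24/q) ≠ 1 for each prime q | 24.
t^(12) mod f = 1
t^(8) mod f = t + 4.
Since t^(12) = 1, the order of t divides 12 < 24; not primitive.

No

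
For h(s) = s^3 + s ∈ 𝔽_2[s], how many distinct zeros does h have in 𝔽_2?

Evaluate at each of the 2 elements of 𝔽_2:
h(0) = 0 → root; h(1) = 0 → root.
Roots: {0, 1}.

2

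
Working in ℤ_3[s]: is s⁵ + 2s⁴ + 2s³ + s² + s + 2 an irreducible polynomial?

No

Write P(s) = s⁵ + 2s⁴ + 2s³ + s² + s + 2.
Check for roots in ℤ_3: P(0) = 2; P(1) = 0 → root; P(2) = 1.
P(1) = 0, so (s − 1) divides P(s); P is reducible.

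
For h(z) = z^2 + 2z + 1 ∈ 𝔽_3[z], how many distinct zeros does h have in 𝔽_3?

Evaluate at each of the 3 elements of 𝔽_3:
h(0) = 1; h(1) = 1; h(2) = 0 → root.
Roots: {2}.

1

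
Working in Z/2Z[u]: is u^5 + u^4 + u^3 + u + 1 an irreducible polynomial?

Yes

Write f(u) = u^5 + u^4 + u^3 + u + 1.
Check for roots in Z/2Z: f(0) = 1; f(1) = 1.
No roots, so no linear factors.
Monic irreducibles of degree 2 over GF(2): u^2 + u + 1.
None of them divide f (all give nonzero remainder).
No irreducible factor of degree ≤ 2 exists, so f is irreducible over GF(2).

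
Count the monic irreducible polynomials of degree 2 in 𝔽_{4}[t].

x^(4^2) − x is the product of all monic irreducibles of degree dividing 2; Möbius inversion gives N = (1/2) Σ μ(2/d)·4^d.
Divisors of 2: 1, 2; μ(2/d) for each: -1, 1.
Σ = − 4^1 + 4^2 = 12.
N = 12/2 = 6.

6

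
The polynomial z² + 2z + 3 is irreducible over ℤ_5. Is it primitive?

Write f(z) = z² + 2z + 3.
|GF(5^2)^×| = 5^2 − 1 = 24. Prime factorization: 24 = 2^3·3.
f is primitive ⇔ z has order 24 in GF(5)[z]/(f), i.e. z^(24/q) ≠ 1 for each prime q | 24.
z^(12) mod f = 4.
z^(8) mod f = 4z + 1.
None equal 1, so z has full order 24; f is primitive.

Yes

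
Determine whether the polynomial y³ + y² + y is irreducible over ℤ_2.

Write h(y) = y³ + y² + y.
Check for roots in ℤ_2: h(0) = 0 → root; h(1) = 1.
h(0) = 0, so (y) divides h(y); h is reducible.

No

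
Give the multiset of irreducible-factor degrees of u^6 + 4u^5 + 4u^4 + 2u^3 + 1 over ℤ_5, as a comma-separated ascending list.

Write h(u) = u^6 + 4u^5 + 4u^4 + 2u^3 + 1.
Roots in ℤ_5: h(0) = 1; h(1) = 2; h(2) = 3; h(3) = 0 → root; h(4) = 0 → root.
Linear factors from roots: (u + 2), (u + 1).
Complete factorization: h(u) = (u + 1)·(u + 2)·(u^2 + 3)·(u^2 + u + 1).
Factor degrees with multiplicity: 1 + 1 + 2 + 2 = 6.

1, 1, 2, 2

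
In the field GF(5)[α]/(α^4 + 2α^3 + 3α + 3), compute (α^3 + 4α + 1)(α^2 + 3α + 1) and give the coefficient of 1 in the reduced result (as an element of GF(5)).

Multiply in GF(5)[α]: (α^3 + 4α + 1)·(α^2 + 3α + 1) = α^5 + 3α^4 + 3α^2 + 2α + 1.
Reduce using α^4 ≡ 3α^3 + 2α + 2 (mod α^4 + 2α^3 + 3α + 3).
Reduced: 3α^3 + α + 3.

3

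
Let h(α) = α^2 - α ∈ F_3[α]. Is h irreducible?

Check for roots in F_3: h(0) = 0 → root; h(1) = 0 → root; h(2) = 2.
h(0) = 0, so (α) divides h(α); h is reducible.

No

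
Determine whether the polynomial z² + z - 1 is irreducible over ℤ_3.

Write m(z) = z² + z - 1.
Check for roots in ℤ_3: m(0) = 2; m(1) = 1; m(2) = 2.
No roots. A degree-2 polynomial over a field with no linear factor is irreducible.

Yes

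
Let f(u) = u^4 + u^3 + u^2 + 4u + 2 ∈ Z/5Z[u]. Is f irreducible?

Yes

Check for roots in Z/5Z: f(0) = 2; f(1) = 4; f(2) = 3; f(3) = 1; f(4) = 4.
No roots, so no linear factors.
Degree-2 irreducible divisors: test the 10 monic irreducibles of degree 2 over GF(5).
None of them divide f (all give nonzero remainder).
No irreducible factor of degree ≤ 2 exists, so f is irreducible over GF(5).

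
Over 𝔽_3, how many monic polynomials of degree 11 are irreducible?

Gauss's count: N_{3}(11) = (1/11) Σ_{d|11} μ(11/d)·3^d.
Divisors of 11: 1, 11; μ(11/d) for each: -1, 1.
Σ = − 3^1 + 3^11 = 177144.
N = 177144/11 = 16104.

16104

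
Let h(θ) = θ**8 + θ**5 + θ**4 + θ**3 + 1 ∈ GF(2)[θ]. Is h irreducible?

Yes

Check for roots in GF(2): h(0) = 1; h(1) = 1.
No roots, so no linear factors.
Monic irreducibles of degree 2 over GF(2): θ**2 + θ + 1.
None of them divide h (all give nonzero remainder).
Monic irreducibles of degree 3 over GF(2): θ**3 + θ + 1, θ**3 + θ**2 + 1.
None of them divide h (all give nonzero remainder).
Monic irreducibles of degree 4 over GF(2): θ**4 + θ + 1, θ**4 + θ**3 + 1, θ**4 + θ**3 + θ**2 + θ + 1.
None of them divide h (all give nonzero remainder).
No irreducible factor of degree ≤ 4 exists, so h is irreducible over GF(2).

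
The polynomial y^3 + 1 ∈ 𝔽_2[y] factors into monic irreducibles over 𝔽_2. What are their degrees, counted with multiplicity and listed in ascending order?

1, 2

Write g(y) = y^3 + 1.
Roots in 𝔽_2: g(0) = 1; g(1) = 0 → root.
Linear factors from roots: (y + 1).
Complete factorization: g(y) = (y + 1)·(y^2 + y + 1).
Factor degrees with multiplicity: 1 + 2 = 3.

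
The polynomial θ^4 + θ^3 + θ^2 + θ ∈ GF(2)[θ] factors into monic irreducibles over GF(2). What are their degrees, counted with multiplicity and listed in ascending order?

1, 1, 1, 1

Write g(θ) = θ^4 + θ^3 + θ^2 + θ.
Roots in GF(2): g(0) = 0 → root; g(1) = 0 → root.
Linear factors from roots: (θ), (θ + 1).
Complete factorization: g(θ) = (θ)·(θ + 1)^3.
Factor degrees with multiplicity: 1 + 1 + 1 + 1 = 4.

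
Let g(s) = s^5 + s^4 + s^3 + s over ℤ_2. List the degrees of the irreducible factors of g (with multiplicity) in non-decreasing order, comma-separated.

1, 1, 3

Roots in ℤ_2: g(0) = 0 → root; g(1) = 0 → root.
Linear factors from roots: (s), (s + 1).
Complete factorization: g(s) = (s)·(s + 1)·(s^3 + s + 1).
Factor degrees with multiplicity: 1 + 1 + 3 = 5.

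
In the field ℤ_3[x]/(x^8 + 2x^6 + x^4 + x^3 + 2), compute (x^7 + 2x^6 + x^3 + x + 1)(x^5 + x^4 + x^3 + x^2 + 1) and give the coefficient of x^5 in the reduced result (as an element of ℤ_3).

Multiply in ℤ_3[x]: (x^7 + 2x^6 + x^3 + x + 1)·(x^5 + x^4 + x^3 + x^2 + 1) = x^12 + 2x^7 + x^6 + 2x^4 + x^2 + x + 1.
Reduce using x^8 ≡ x^6 + 2x^4 + 2x^3 + 1 (mod x^8 + 2x^6 + x^4 + x^3 + 2).
Reduced: x^7 + 2x^5 + 2x^2 + x + 1.

2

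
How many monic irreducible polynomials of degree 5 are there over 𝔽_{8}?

Gauss's count: N_{8}(5) = (1/5) Σ_{d|5} μ(5/d)·8^d.
Divisors of 5: 1, 5; μ(5/d) for each: -1, 1.
Σ = − 8^1 + 8^5 = 32760.
N = 32760/5 = 6552.

6552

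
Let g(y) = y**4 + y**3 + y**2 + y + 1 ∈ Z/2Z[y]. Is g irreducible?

Check for roots in Z/2Z: g(0) = 1; g(1) = 1.
No roots, so no linear factors.
Monic irreducibles of degree 2 over GF(2): y**2 + y + 1.
None of them divide g (all give nonzero remainder).
No irreducible factor of degree ≤ 2 exists, so g is irreducible over GF(2).

Yes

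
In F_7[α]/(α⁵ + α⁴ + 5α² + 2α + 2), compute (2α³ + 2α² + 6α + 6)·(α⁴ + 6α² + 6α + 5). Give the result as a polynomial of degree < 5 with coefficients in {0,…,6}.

2α^4 + 5α^3 + 2α^2 + 2α + 1

Multiply in F_7[α]: (2α³ + 2α² + 6α + 6)·(α⁴ + 6α² + 6α + 5) = 2α⁷ + 2α⁶ + 4α⁵ + 2α⁴ + 2α³ + 5α² + 3α + 2.
Reduce using α⁵ ≡ 6α⁴ + 2α² + 5α + 5 (mod α⁵ + α⁴ + 5α² + 2α + 2).
Reduced: 2α⁴ + 5α³ + 2α² + 2α + 1.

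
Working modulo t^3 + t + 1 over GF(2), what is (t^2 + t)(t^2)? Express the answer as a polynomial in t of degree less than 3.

Multiply in GF(2)[t]: (t^2 + t)·(t^2) = t^4 + t^3.
Reduce using t^3 ≡ t + 1 (mod t^3 + t + 1).
Reduced: t^2 + 1.

t^2 + 1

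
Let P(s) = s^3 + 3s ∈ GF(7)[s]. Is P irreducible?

Check for roots in GF(7): P(0) = 0 → root; P(1) = 4; P(2) = 0 → root; P(3) = 1; P(4) = 6; P(5) = 0 → root; P(6) = 3.
P(0) = 0, so (s) divides P(s); P is reducible.

No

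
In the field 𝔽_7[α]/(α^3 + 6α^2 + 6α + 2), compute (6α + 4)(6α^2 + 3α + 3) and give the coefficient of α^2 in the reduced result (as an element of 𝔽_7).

Multiply in 𝔽_7[α]: (6α + 4)·(6α^2 + 3α + 3) = α^3 + 2α + 5.
Reduce using α^3 ≡ α^2 + α + 5 (mod α^3 + 6α^2 + 6α + 2).
Reduced: α^2 + 3α + 3.

1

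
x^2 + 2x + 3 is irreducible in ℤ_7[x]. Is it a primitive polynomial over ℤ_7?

Yes

Write f(x) = x^2 + 2x + 3.
|GF(7^2)^×| = 7^2 − 1 = 48. Prime factorization: 48 = 2^4·3.
f is primitive ⇔ x has order 48 in GF(7)[x]/(f), i.e. x^(48/q) ≠ 1 for each prime q | 48.
x^(24) mod f = 6.
x^(16) mod f = 2.
None equal 1, so x has full order 48; f is primitive.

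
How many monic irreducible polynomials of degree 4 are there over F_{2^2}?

60

By the necklace-counting formula, N_4(4) = (1/4) Σ_{d|4} μ(4/d)·4^d.
Divisors of 4: 1, 2, 4; μ(4/d) for each: 0, -1, 1.
Σ = − 4^2 + 4^4 = 240.
N = 240/4 = 60.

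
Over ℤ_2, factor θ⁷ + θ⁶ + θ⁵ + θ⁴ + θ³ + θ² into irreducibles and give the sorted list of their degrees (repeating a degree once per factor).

Write h(θ) = θ⁷ + θ⁶ + θ⁵ + θ⁴ + θ³ + θ².
Roots in ℤ_2: h(0) = 0 → root; h(1) = 0 → root.
Linear factors from roots: (θ), (θ + 1).
Complete factorization: h(θ) = (θ + 1)·(θ)^2·(θ² + θ + 1)^2.
Factor degrees with multiplicity: 1 + 1 + 1 + 2 + 2 = 7.

1, 1, 1, 2, 2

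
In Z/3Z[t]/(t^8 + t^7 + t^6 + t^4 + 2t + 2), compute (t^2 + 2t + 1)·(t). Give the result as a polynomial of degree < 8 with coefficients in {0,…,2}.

t^3 + 2t^2 + t

Multiply in Z/3Z[t]: (t^2 + 2t + 1)·(t) = t^3 + 2t^2 + t.
Reduced: t^3 + 2t^2 + t.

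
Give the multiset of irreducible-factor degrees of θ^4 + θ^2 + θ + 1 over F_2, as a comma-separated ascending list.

1, 3

Write g(θ) = θ^4 + θ^2 + θ + 1.
Roots in F_2: g(0) = 1; g(1) = 0 → root.
Linear factors from roots: (θ + 1).
Complete factorization: g(θ) = (θ + 1)·(θ^3 + θ^2 + 1).
Factor degrees with multiplicity: 1 + 3 = 4.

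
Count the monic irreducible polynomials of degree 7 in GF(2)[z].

18

Gauss's count: N_{2}(7) = (1/7) Σ_{d|7} μ(7/d)·2^d.
Divisors of 7: 1, 7; μ(7/d) for each: -1, 1.
Σ = − 2^1 + 2^7 = 126.
N = 126/7 = 18.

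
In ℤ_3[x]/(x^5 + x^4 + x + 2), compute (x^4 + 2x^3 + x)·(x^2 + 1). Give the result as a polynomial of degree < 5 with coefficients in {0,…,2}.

Multiply in ℤ_3[x]: (x^4 + 2x^3 + x)·(x^2 + 1) = x^6 + 2x^5 + x^4 + x.
Reduce using x^5 ≡ 2x^4 + 2x + 1 (mod x^5 + x^4 + x + 2).
Reduced: 2x^2 + x + 1.

2x^2 + x + 1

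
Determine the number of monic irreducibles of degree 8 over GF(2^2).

8160

The number of monic irreducibles of degree 8 over GF(4) is (1/8)·Σ_{d∣8} μ(8/d) 4^d.
Divisors of 8: 1, 2, 4, 8; μ(8/d) for each: 0, 0, -1, 1.
Σ = − 4^4 + 4^8 = 65280.
N = 65280/8 = 8160.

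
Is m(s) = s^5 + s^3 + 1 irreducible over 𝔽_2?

Check for roots in 𝔽_2: m(0) = 1; m(1) = 1.
No roots, so no linear factors.
Monic irreducibles of degree 2 over GF(2): s^2 + s + 1.
None of them divide m (all give nonzero remainder).
No irreducible factor of degree ≤ 2 exists, so m is irreducible over GF(2).

Yes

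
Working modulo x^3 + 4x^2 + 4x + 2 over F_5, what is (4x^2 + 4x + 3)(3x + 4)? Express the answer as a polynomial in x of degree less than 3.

2x + 3

Multiply in F_5[x]: (4x^2 + 4x + 3)·(3x + 4) = 2x^3 + 3x^2 + 2.
Reduce using x^3 ≡ x^2 + x + 3 (mod x^3 + 4x^2 + 4x + 2).
Reduced: 2x + 3.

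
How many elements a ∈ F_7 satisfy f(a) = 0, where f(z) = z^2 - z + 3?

Evaluate at each of the 7 elements of F_7:
f(0) = 3; f(1) = 3; f(2) = 5; f(3) = 2; f(4) = 1; f(5) = 2; f(6) = 5.
No element is a root.

0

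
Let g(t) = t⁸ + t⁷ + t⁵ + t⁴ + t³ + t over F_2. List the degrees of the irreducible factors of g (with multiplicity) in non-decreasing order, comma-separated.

Roots in F_2: g(0) = 0 → root; g(1) = 0 → root.
Linear factors from roots: (t), (t + 1).
Complete factorization: g(t) = (t)·(t + 1)^4·(t³ + t² + 1).
Factor degrees with multiplicity: 1 + 1 + 1 + 1 + 1 + 3 = 8.

1, 1, 1, 1, 1, 3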